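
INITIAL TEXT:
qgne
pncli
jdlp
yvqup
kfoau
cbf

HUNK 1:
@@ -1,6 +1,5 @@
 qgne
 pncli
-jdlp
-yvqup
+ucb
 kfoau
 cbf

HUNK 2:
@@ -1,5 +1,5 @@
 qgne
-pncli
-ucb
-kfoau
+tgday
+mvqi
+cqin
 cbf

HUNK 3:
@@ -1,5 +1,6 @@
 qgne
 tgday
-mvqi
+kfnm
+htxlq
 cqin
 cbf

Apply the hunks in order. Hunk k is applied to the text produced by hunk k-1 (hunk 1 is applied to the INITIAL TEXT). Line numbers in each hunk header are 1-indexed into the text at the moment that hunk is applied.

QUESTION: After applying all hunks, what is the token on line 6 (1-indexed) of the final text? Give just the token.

Hunk 1: at line 1 remove [jdlp,yvqup] add [ucb] -> 5 lines: qgne pncli ucb kfoau cbf
Hunk 2: at line 1 remove [pncli,ucb,kfoau] add [tgday,mvqi,cqin] -> 5 lines: qgne tgday mvqi cqin cbf
Hunk 3: at line 1 remove [mvqi] add [kfnm,htxlq] -> 6 lines: qgne tgday kfnm htxlq cqin cbf
Final line 6: cbf

Answer: cbf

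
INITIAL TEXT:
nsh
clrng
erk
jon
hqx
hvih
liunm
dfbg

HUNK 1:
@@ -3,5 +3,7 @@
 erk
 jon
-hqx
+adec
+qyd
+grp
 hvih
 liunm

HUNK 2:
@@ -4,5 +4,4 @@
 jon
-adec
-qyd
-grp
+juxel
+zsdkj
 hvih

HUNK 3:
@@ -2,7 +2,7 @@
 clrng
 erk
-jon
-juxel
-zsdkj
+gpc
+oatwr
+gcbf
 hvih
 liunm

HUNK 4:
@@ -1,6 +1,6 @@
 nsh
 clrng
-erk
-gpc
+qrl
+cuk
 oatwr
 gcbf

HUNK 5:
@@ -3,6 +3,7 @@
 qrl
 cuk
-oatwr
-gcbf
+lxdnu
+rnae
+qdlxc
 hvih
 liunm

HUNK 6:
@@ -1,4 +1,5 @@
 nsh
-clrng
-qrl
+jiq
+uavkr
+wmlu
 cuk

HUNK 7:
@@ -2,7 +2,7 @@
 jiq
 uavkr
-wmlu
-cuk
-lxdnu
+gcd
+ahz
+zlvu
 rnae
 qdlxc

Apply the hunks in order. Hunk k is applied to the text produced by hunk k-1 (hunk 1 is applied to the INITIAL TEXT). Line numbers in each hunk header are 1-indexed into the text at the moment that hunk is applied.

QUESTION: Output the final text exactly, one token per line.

Answer: nsh
jiq
uavkr
gcd
ahz
zlvu
rnae
qdlxc
hvih
liunm
dfbg

Derivation:
Hunk 1: at line 3 remove [hqx] add [adec,qyd,grp] -> 10 lines: nsh clrng erk jon adec qyd grp hvih liunm dfbg
Hunk 2: at line 4 remove [adec,qyd,grp] add [juxel,zsdkj] -> 9 lines: nsh clrng erk jon juxel zsdkj hvih liunm dfbg
Hunk 3: at line 2 remove [jon,juxel,zsdkj] add [gpc,oatwr,gcbf] -> 9 lines: nsh clrng erk gpc oatwr gcbf hvih liunm dfbg
Hunk 4: at line 1 remove [erk,gpc] add [qrl,cuk] -> 9 lines: nsh clrng qrl cuk oatwr gcbf hvih liunm dfbg
Hunk 5: at line 3 remove [oatwr,gcbf] add [lxdnu,rnae,qdlxc] -> 10 lines: nsh clrng qrl cuk lxdnu rnae qdlxc hvih liunm dfbg
Hunk 6: at line 1 remove [clrng,qrl] add [jiq,uavkr,wmlu] -> 11 lines: nsh jiq uavkr wmlu cuk lxdnu rnae qdlxc hvih liunm dfbg
Hunk 7: at line 2 remove [wmlu,cuk,lxdnu] add [gcd,ahz,zlvu] -> 11 lines: nsh jiq uavkr gcd ahz zlvu rnae qdlxc hvih liunm dfbg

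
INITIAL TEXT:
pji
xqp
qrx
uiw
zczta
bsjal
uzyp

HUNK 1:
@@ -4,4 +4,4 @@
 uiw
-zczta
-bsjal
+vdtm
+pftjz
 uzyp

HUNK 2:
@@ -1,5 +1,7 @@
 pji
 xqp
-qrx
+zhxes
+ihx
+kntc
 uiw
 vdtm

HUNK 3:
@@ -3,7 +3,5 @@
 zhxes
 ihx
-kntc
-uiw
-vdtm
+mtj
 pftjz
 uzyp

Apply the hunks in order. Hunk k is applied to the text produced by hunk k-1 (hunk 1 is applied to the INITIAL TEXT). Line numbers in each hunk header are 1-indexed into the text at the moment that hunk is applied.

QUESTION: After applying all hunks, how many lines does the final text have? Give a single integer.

Hunk 1: at line 4 remove [zczta,bsjal] add [vdtm,pftjz] -> 7 lines: pji xqp qrx uiw vdtm pftjz uzyp
Hunk 2: at line 1 remove [qrx] add [zhxes,ihx,kntc] -> 9 lines: pji xqp zhxes ihx kntc uiw vdtm pftjz uzyp
Hunk 3: at line 3 remove [kntc,uiw,vdtm] add [mtj] -> 7 lines: pji xqp zhxes ihx mtj pftjz uzyp
Final line count: 7

Answer: 7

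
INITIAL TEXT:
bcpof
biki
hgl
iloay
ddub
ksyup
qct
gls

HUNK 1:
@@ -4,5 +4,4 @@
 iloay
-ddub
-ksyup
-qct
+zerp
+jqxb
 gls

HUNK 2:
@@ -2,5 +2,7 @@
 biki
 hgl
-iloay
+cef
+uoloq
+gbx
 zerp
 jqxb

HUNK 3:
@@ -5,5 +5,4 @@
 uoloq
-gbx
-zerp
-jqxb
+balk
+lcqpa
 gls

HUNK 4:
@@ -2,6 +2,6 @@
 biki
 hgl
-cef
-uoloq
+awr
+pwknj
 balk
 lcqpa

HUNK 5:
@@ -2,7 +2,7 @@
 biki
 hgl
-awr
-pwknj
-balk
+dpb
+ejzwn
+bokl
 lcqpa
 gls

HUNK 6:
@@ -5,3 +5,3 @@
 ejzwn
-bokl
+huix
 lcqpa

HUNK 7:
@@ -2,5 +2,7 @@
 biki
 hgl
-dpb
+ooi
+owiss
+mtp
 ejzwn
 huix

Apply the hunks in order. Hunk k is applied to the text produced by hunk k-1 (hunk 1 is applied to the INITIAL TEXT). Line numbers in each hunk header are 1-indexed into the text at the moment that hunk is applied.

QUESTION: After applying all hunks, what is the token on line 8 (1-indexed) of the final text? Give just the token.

Answer: huix

Derivation:
Hunk 1: at line 4 remove [ddub,ksyup,qct] add [zerp,jqxb] -> 7 lines: bcpof biki hgl iloay zerp jqxb gls
Hunk 2: at line 2 remove [iloay] add [cef,uoloq,gbx] -> 9 lines: bcpof biki hgl cef uoloq gbx zerp jqxb gls
Hunk 3: at line 5 remove [gbx,zerp,jqxb] add [balk,lcqpa] -> 8 lines: bcpof biki hgl cef uoloq balk lcqpa gls
Hunk 4: at line 2 remove [cef,uoloq] add [awr,pwknj] -> 8 lines: bcpof biki hgl awr pwknj balk lcqpa gls
Hunk 5: at line 2 remove [awr,pwknj,balk] add [dpb,ejzwn,bokl] -> 8 lines: bcpof biki hgl dpb ejzwn bokl lcqpa gls
Hunk 6: at line 5 remove [bokl] add [huix] -> 8 lines: bcpof biki hgl dpb ejzwn huix lcqpa gls
Hunk 7: at line 2 remove [dpb] add [ooi,owiss,mtp] -> 10 lines: bcpof biki hgl ooi owiss mtp ejzwn huix lcqpa gls
Final line 8: huix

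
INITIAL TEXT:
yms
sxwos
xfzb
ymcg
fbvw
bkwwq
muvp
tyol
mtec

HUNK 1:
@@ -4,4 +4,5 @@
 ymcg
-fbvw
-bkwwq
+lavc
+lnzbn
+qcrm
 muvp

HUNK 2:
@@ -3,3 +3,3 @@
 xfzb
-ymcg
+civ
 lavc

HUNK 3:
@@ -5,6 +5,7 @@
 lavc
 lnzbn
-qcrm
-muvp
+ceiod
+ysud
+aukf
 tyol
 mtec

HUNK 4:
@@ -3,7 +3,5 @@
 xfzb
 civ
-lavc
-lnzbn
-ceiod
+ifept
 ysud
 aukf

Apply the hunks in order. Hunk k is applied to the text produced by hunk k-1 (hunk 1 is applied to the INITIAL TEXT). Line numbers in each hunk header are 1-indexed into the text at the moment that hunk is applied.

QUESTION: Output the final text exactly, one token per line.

Answer: yms
sxwos
xfzb
civ
ifept
ysud
aukf
tyol
mtec

Derivation:
Hunk 1: at line 4 remove [fbvw,bkwwq] add [lavc,lnzbn,qcrm] -> 10 lines: yms sxwos xfzb ymcg lavc lnzbn qcrm muvp tyol mtec
Hunk 2: at line 3 remove [ymcg] add [civ] -> 10 lines: yms sxwos xfzb civ lavc lnzbn qcrm muvp tyol mtec
Hunk 3: at line 5 remove [qcrm,muvp] add [ceiod,ysud,aukf] -> 11 lines: yms sxwos xfzb civ lavc lnzbn ceiod ysud aukf tyol mtec
Hunk 4: at line 3 remove [lavc,lnzbn,ceiod] add [ifept] -> 9 lines: yms sxwos xfzb civ ifept ysud aukf tyol mtec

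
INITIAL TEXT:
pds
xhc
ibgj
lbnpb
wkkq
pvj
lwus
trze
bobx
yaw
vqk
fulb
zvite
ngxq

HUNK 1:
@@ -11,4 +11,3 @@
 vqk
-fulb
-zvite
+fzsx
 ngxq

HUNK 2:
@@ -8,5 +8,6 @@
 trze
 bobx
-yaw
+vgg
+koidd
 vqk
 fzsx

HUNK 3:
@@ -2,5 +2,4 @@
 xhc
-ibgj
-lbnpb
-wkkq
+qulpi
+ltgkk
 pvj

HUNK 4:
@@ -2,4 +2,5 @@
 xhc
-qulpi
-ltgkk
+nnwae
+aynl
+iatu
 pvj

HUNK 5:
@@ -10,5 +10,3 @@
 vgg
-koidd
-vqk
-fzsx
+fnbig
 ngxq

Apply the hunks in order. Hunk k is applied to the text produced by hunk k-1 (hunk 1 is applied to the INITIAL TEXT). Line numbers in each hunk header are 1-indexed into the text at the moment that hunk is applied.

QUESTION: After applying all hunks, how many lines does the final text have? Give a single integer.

Answer: 12

Derivation:
Hunk 1: at line 11 remove [fulb,zvite] add [fzsx] -> 13 lines: pds xhc ibgj lbnpb wkkq pvj lwus trze bobx yaw vqk fzsx ngxq
Hunk 2: at line 8 remove [yaw] add [vgg,koidd] -> 14 lines: pds xhc ibgj lbnpb wkkq pvj lwus trze bobx vgg koidd vqk fzsx ngxq
Hunk 3: at line 2 remove [ibgj,lbnpb,wkkq] add [qulpi,ltgkk] -> 13 lines: pds xhc qulpi ltgkk pvj lwus trze bobx vgg koidd vqk fzsx ngxq
Hunk 4: at line 2 remove [qulpi,ltgkk] add [nnwae,aynl,iatu] -> 14 lines: pds xhc nnwae aynl iatu pvj lwus trze bobx vgg koidd vqk fzsx ngxq
Hunk 5: at line 10 remove [koidd,vqk,fzsx] add [fnbig] -> 12 lines: pds xhc nnwae aynl iatu pvj lwus trze bobx vgg fnbig ngxq
Final line count: 12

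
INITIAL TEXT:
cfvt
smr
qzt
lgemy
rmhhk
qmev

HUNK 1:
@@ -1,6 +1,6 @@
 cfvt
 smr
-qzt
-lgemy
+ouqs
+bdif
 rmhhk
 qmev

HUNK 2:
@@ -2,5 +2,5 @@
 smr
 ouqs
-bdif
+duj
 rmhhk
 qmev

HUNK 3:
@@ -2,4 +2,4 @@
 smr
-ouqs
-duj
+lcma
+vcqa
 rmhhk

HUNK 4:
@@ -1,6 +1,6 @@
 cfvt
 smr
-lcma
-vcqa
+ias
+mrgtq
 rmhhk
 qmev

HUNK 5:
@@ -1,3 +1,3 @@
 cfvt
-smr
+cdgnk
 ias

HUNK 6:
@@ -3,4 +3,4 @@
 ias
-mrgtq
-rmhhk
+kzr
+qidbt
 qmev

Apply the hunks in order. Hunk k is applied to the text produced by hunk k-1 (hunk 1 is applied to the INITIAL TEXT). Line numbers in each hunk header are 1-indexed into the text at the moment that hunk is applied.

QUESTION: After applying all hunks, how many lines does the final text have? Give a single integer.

Answer: 6

Derivation:
Hunk 1: at line 1 remove [qzt,lgemy] add [ouqs,bdif] -> 6 lines: cfvt smr ouqs bdif rmhhk qmev
Hunk 2: at line 2 remove [bdif] add [duj] -> 6 lines: cfvt smr ouqs duj rmhhk qmev
Hunk 3: at line 2 remove [ouqs,duj] add [lcma,vcqa] -> 6 lines: cfvt smr lcma vcqa rmhhk qmev
Hunk 4: at line 1 remove [lcma,vcqa] add [ias,mrgtq] -> 6 lines: cfvt smr ias mrgtq rmhhk qmev
Hunk 5: at line 1 remove [smr] add [cdgnk] -> 6 lines: cfvt cdgnk ias mrgtq rmhhk qmev
Hunk 6: at line 3 remove [mrgtq,rmhhk] add [kzr,qidbt] -> 6 lines: cfvt cdgnk ias kzr qidbt qmev
Final line count: 6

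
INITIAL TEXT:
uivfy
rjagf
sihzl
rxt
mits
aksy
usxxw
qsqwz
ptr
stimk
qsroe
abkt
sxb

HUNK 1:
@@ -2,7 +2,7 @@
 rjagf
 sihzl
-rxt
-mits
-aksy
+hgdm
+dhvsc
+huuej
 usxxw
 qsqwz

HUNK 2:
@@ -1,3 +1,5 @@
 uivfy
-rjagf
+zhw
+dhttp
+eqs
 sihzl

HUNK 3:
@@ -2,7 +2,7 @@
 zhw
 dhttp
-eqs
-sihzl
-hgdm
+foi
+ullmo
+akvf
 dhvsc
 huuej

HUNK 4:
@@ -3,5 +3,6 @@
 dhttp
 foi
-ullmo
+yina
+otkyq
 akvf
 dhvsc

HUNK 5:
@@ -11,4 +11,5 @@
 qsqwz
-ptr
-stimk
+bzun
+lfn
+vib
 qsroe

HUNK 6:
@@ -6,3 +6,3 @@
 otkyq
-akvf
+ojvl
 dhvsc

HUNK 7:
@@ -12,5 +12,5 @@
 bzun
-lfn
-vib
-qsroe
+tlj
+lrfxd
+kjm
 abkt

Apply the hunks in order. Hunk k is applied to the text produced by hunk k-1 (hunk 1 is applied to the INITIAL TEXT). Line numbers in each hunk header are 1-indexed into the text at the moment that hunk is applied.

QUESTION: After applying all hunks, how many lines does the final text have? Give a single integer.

Hunk 1: at line 2 remove [rxt,mits,aksy] add [hgdm,dhvsc,huuej] -> 13 lines: uivfy rjagf sihzl hgdm dhvsc huuej usxxw qsqwz ptr stimk qsroe abkt sxb
Hunk 2: at line 1 remove [rjagf] add [zhw,dhttp,eqs] -> 15 lines: uivfy zhw dhttp eqs sihzl hgdm dhvsc huuej usxxw qsqwz ptr stimk qsroe abkt sxb
Hunk 3: at line 2 remove [eqs,sihzl,hgdm] add [foi,ullmo,akvf] -> 15 lines: uivfy zhw dhttp foi ullmo akvf dhvsc huuej usxxw qsqwz ptr stimk qsroe abkt sxb
Hunk 4: at line 3 remove [ullmo] add [yina,otkyq] -> 16 lines: uivfy zhw dhttp foi yina otkyq akvf dhvsc huuej usxxw qsqwz ptr stimk qsroe abkt sxb
Hunk 5: at line 11 remove [ptr,stimk] add [bzun,lfn,vib] -> 17 lines: uivfy zhw dhttp foi yina otkyq akvf dhvsc huuej usxxw qsqwz bzun lfn vib qsroe abkt sxb
Hunk 6: at line 6 remove [akvf] add [ojvl] -> 17 lines: uivfy zhw dhttp foi yina otkyq ojvl dhvsc huuej usxxw qsqwz bzun lfn vib qsroe abkt sxb
Hunk 7: at line 12 remove [lfn,vib,qsroe] add [tlj,lrfxd,kjm] -> 17 lines: uivfy zhw dhttp foi yina otkyq ojvl dhvsc huuej usxxw qsqwz bzun tlj lrfxd kjm abkt sxb
Final line count: 17

Answer: 17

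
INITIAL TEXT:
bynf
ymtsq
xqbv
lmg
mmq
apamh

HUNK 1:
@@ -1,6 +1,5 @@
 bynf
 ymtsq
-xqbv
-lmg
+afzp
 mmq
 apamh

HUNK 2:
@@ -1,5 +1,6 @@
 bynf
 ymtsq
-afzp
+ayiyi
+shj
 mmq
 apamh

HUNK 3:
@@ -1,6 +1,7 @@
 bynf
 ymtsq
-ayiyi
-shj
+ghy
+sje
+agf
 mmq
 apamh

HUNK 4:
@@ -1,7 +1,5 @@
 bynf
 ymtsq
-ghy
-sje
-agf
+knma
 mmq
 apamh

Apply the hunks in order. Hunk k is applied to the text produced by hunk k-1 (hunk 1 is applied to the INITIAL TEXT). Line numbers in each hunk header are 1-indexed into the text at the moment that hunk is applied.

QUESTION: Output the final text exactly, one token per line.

Answer: bynf
ymtsq
knma
mmq
apamh

Derivation:
Hunk 1: at line 1 remove [xqbv,lmg] add [afzp] -> 5 lines: bynf ymtsq afzp mmq apamh
Hunk 2: at line 1 remove [afzp] add [ayiyi,shj] -> 6 lines: bynf ymtsq ayiyi shj mmq apamh
Hunk 3: at line 1 remove [ayiyi,shj] add [ghy,sje,agf] -> 7 lines: bynf ymtsq ghy sje agf mmq apamh
Hunk 4: at line 1 remove [ghy,sje,agf] add [knma] -> 5 lines: bynf ymtsq knma mmq apamh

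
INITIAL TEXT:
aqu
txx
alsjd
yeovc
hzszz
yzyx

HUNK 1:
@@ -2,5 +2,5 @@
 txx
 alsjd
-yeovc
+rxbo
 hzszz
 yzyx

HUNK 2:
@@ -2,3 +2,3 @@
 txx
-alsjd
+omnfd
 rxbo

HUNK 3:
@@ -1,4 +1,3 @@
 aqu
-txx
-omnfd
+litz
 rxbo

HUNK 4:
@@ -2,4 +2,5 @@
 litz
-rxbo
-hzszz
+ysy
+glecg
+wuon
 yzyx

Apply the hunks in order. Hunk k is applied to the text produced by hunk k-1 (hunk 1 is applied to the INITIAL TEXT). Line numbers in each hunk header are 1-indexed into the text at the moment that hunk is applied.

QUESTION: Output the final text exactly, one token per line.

Answer: aqu
litz
ysy
glecg
wuon
yzyx

Derivation:
Hunk 1: at line 2 remove [yeovc] add [rxbo] -> 6 lines: aqu txx alsjd rxbo hzszz yzyx
Hunk 2: at line 2 remove [alsjd] add [omnfd] -> 6 lines: aqu txx omnfd rxbo hzszz yzyx
Hunk 3: at line 1 remove [txx,omnfd] add [litz] -> 5 lines: aqu litz rxbo hzszz yzyx
Hunk 4: at line 2 remove [rxbo,hzszz] add [ysy,glecg,wuon] -> 6 lines: aqu litz ysy glecg wuon yzyx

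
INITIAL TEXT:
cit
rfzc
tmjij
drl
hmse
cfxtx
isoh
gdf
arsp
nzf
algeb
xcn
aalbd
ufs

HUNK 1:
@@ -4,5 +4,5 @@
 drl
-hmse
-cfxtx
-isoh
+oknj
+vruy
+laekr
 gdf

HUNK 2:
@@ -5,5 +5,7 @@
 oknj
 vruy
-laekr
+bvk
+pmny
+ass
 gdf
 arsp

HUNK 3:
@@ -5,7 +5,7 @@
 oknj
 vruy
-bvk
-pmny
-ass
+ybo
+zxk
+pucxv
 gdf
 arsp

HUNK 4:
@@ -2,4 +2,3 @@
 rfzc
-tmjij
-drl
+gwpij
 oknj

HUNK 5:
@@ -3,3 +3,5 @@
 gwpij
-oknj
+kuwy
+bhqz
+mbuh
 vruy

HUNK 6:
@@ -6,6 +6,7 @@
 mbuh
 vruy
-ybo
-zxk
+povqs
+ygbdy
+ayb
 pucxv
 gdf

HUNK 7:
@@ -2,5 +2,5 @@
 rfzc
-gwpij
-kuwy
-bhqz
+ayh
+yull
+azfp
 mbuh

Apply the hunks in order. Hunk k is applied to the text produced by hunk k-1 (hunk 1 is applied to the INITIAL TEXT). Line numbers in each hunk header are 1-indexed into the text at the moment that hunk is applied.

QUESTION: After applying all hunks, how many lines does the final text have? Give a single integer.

Hunk 1: at line 4 remove [hmse,cfxtx,isoh] add [oknj,vruy,laekr] -> 14 lines: cit rfzc tmjij drl oknj vruy laekr gdf arsp nzf algeb xcn aalbd ufs
Hunk 2: at line 5 remove [laekr] add [bvk,pmny,ass] -> 16 lines: cit rfzc tmjij drl oknj vruy bvk pmny ass gdf arsp nzf algeb xcn aalbd ufs
Hunk 3: at line 5 remove [bvk,pmny,ass] add [ybo,zxk,pucxv] -> 16 lines: cit rfzc tmjij drl oknj vruy ybo zxk pucxv gdf arsp nzf algeb xcn aalbd ufs
Hunk 4: at line 2 remove [tmjij,drl] add [gwpij] -> 15 lines: cit rfzc gwpij oknj vruy ybo zxk pucxv gdf arsp nzf algeb xcn aalbd ufs
Hunk 5: at line 3 remove [oknj] add [kuwy,bhqz,mbuh] -> 17 lines: cit rfzc gwpij kuwy bhqz mbuh vruy ybo zxk pucxv gdf arsp nzf algeb xcn aalbd ufs
Hunk 6: at line 6 remove [ybo,zxk] add [povqs,ygbdy,ayb] -> 18 lines: cit rfzc gwpij kuwy bhqz mbuh vruy povqs ygbdy ayb pucxv gdf arsp nzf algeb xcn aalbd ufs
Hunk 7: at line 2 remove [gwpij,kuwy,bhqz] add [ayh,yull,azfp] -> 18 lines: cit rfzc ayh yull azfp mbuh vruy povqs ygbdy ayb pucxv gdf arsp nzf algeb xcn aalbd ufs
Final line count: 18

Answer: 18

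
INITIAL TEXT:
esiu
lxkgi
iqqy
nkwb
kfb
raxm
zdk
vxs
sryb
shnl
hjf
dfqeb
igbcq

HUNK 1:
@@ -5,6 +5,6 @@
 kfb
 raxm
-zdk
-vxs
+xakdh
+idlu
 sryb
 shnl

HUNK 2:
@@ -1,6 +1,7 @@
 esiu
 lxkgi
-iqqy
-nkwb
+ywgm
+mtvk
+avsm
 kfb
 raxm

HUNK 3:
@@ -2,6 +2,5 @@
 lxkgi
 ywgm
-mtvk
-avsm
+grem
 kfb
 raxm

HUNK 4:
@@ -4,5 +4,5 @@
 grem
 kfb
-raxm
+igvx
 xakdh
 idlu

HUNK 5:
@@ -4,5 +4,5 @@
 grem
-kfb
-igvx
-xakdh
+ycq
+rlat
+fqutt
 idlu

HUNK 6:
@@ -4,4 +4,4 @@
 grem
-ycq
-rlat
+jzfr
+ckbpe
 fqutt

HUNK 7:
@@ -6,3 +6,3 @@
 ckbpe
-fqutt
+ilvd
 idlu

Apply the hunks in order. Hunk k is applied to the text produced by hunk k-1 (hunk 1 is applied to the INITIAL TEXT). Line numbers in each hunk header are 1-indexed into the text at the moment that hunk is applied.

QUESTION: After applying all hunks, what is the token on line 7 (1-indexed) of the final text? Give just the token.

Hunk 1: at line 5 remove [zdk,vxs] add [xakdh,idlu] -> 13 lines: esiu lxkgi iqqy nkwb kfb raxm xakdh idlu sryb shnl hjf dfqeb igbcq
Hunk 2: at line 1 remove [iqqy,nkwb] add [ywgm,mtvk,avsm] -> 14 lines: esiu lxkgi ywgm mtvk avsm kfb raxm xakdh idlu sryb shnl hjf dfqeb igbcq
Hunk 3: at line 2 remove [mtvk,avsm] add [grem] -> 13 lines: esiu lxkgi ywgm grem kfb raxm xakdh idlu sryb shnl hjf dfqeb igbcq
Hunk 4: at line 4 remove [raxm] add [igvx] -> 13 lines: esiu lxkgi ywgm grem kfb igvx xakdh idlu sryb shnl hjf dfqeb igbcq
Hunk 5: at line 4 remove [kfb,igvx,xakdh] add [ycq,rlat,fqutt] -> 13 lines: esiu lxkgi ywgm grem ycq rlat fqutt idlu sryb shnl hjf dfqeb igbcq
Hunk 6: at line 4 remove [ycq,rlat] add [jzfr,ckbpe] -> 13 lines: esiu lxkgi ywgm grem jzfr ckbpe fqutt idlu sryb shnl hjf dfqeb igbcq
Hunk 7: at line 6 remove [fqutt] add [ilvd] -> 13 lines: esiu lxkgi ywgm grem jzfr ckbpe ilvd idlu sryb shnl hjf dfqeb igbcq
Final line 7: ilvd

Answer: ilvd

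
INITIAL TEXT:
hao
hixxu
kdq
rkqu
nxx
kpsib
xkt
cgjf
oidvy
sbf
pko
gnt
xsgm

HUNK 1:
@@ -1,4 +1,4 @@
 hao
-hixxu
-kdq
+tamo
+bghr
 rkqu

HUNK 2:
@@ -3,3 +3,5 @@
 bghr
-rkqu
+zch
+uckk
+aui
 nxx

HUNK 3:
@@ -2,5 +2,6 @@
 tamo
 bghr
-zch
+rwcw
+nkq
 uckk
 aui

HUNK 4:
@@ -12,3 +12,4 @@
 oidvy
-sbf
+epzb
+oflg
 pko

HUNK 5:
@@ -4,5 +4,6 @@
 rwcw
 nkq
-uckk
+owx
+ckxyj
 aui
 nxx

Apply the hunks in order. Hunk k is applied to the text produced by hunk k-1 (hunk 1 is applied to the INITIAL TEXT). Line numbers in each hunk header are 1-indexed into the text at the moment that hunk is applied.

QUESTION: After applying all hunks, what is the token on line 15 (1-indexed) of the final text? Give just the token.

Hunk 1: at line 1 remove [hixxu,kdq] add [tamo,bghr] -> 13 lines: hao tamo bghr rkqu nxx kpsib xkt cgjf oidvy sbf pko gnt xsgm
Hunk 2: at line 3 remove [rkqu] add [zch,uckk,aui] -> 15 lines: hao tamo bghr zch uckk aui nxx kpsib xkt cgjf oidvy sbf pko gnt xsgm
Hunk 3: at line 2 remove [zch] add [rwcw,nkq] -> 16 lines: hao tamo bghr rwcw nkq uckk aui nxx kpsib xkt cgjf oidvy sbf pko gnt xsgm
Hunk 4: at line 12 remove [sbf] add [epzb,oflg] -> 17 lines: hao tamo bghr rwcw nkq uckk aui nxx kpsib xkt cgjf oidvy epzb oflg pko gnt xsgm
Hunk 5: at line 4 remove [uckk] add [owx,ckxyj] -> 18 lines: hao tamo bghr rwcw nkq owx ckxyj aui nxx kpsib xkt cgjf oidvy epzb oflg pko gnt xsgm
Final line 15: oflg

Answer: oflg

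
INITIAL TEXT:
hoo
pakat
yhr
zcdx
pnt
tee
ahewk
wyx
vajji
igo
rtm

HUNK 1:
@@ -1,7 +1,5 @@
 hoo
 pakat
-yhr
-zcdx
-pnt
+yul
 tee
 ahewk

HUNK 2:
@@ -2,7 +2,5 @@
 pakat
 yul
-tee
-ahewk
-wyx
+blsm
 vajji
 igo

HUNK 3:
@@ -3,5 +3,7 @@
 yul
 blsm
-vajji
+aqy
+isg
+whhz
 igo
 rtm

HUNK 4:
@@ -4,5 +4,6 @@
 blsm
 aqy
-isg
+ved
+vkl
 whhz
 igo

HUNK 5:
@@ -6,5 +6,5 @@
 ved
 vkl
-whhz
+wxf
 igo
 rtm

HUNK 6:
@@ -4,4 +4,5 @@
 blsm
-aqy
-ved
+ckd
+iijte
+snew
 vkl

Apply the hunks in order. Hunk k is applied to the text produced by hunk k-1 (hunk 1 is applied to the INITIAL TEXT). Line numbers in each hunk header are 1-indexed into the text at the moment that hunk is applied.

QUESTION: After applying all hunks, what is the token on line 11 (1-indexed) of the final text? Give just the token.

Answer: rtm

Derivation:
Hunk 1: at line 1 remove [yhr,zcdx,pnt] add [yul] -> 9 lines: hoo pakat yul tee ahewk wyx vajji igo rtm
Hunk 2: at line 2 remove [tee,ahewk,wyx] add [blsm] -> 7 lines: hoo pakat yul blsm vajji igo rtm
Hunk 3: at line 3 remove [vajji] add [aqy,isg,whhz] -> 9 lines: hoo pakat yul blsm aqy isg whhz igo rtm
Hunk 4: at line 4 remove [isg] add [ved,vkl] -> 10 lines: hoo pakat yul blsm aqy ved vkl whhz igo rtm
Hunk 5: at line 6 remove [whhz] add [wxf] -> 10 lines: hoo pakat yul blsm aqy ved vkl wxf igo rtm
Hunk 6: at line 4 remove [aqy,ved] add [ckd,iijte,snew] -> 11 lines: hoo pakat yul blsm ckd iijte snew vkl wxf igo rtm
Final line 11: rtm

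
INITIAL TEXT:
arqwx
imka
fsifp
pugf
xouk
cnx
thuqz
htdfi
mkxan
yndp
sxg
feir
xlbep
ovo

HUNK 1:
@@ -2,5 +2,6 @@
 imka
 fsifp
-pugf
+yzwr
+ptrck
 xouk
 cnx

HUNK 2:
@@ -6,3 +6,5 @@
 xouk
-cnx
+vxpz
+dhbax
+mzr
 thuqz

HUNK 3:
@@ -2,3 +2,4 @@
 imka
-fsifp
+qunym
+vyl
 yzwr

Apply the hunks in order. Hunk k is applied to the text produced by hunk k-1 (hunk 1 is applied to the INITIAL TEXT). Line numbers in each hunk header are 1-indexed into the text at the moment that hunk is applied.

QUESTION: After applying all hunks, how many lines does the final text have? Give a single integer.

Hunk 1: at line 2 remove [pugf] add [yzwr,ptrck] -> 15 lines: arqwx imka fsifp yzwr ptrck xouk cnx thuqz htdfi mkxan yndp sxg feir xlbep ovo
Hunk 2: at line 6 remove [cnx] add [vxpz,dhbax,mzr] -> 17 lines: arqwx imka fsifp yzwr ptrck xouk vxpz dhbax mzr thuqz htdfi mkxan yndp sxg feir xlbep ovo
Hunk 3: at line 2 remove [fsifp] add [qunym,vyl] -> 18 lines: arqwx imka qunym vyl yzwr ptrck xouk vxpz dhbax mzr thuqz htdfi mkxan yndp sxg feir xlbep ovo
Final line count: 18

Answer: 18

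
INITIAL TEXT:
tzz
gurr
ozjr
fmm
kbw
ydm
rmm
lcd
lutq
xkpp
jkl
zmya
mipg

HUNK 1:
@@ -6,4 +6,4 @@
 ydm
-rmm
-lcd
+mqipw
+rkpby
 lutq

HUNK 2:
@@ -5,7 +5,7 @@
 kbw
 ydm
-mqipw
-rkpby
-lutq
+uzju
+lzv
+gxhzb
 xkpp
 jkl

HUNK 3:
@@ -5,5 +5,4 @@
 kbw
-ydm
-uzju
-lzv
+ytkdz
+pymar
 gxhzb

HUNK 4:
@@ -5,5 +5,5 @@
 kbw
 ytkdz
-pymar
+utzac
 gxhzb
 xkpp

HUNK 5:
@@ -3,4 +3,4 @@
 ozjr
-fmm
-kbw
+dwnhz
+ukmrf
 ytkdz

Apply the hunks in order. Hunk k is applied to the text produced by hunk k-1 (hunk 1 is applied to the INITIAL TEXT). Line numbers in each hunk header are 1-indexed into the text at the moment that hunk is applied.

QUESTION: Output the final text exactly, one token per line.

Hunk 1: at line 6 remove [rmm,lcd] add [mqipw,rkpby] -> 13 lines: tzz gurr ozjr fmm kbw ydm mqipw rkpby lutq xkpp jkl zmya mipg
Hunk 2: at line 5 remove [mqipw,rkpby,lutq] add [uzju,lzv,gxhzb] -> 13 lines: tzz gurr ozjr fmm kbw ydm uzju lzv gxhzb xkpp jkl zmya mipg
Hunk 3: at line 5 remove [ydm,uzju,lzv] add [ytkdz,pymar] -> 12 lines: tzz gurr ozjr fmm kbw ytkdz pymar gxhzb xkpp jkl zmya mipg
Hunk 4: at line 5 remove [pymar] add [utzac] -> 12 lines: tzz gurr ozjr fmm kbw ytkdz utzac gxhzb xkpp jkl zmya mipg
Hunk 5: at line 3 remove [fmm,kbw] add [dwnhz,ukmrf] -> 12 lines: tzz gurr ozjr dwnhz ukmrf ytkdz utzac gxhzb xkpp jkl zmya mipg

Answer: tzz
gurr
ozjr
dwnhz
ukmrf
ytkdz
utzac
gxhzb
xkpp
jkl
zmya
mipg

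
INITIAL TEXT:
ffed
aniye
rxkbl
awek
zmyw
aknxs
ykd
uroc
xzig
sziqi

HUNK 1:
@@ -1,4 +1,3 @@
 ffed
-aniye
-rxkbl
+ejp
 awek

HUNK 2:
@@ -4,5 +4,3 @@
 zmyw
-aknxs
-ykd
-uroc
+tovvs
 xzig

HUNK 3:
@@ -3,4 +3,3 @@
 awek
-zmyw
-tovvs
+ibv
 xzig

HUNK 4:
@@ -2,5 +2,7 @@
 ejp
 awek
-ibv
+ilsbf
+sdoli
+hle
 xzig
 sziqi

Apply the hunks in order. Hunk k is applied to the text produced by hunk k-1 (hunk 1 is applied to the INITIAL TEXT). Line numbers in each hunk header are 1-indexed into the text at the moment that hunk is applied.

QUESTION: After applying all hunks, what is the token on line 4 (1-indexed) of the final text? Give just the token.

Hunk 1: at line 1 remove [aniye,rxkbl] add [ejp] -> 9 lines: ffed ejp awek zmyw aknxs ykd uroc xzig sziqi
Hunk 2: at line 4 remove [aknxs,ykd,uroc] add [tovvs] -> 7 lines: ffed ejp awek zmyw tovvs xzig sziqi
Hunk 3: at line 3 remove [zmyw,tovvs] add [ibv] -> 6 lines: ffed ejp awek ibv xzig sziqi
Hunk 4: at line 2 remove [ibv] add [ilsbf,sdoli,hle] -> 8 lines: ffed ejp awek ilsbf sdoli hle xzig sziqi
Final line 4: ilsbf

Answer: ilsbf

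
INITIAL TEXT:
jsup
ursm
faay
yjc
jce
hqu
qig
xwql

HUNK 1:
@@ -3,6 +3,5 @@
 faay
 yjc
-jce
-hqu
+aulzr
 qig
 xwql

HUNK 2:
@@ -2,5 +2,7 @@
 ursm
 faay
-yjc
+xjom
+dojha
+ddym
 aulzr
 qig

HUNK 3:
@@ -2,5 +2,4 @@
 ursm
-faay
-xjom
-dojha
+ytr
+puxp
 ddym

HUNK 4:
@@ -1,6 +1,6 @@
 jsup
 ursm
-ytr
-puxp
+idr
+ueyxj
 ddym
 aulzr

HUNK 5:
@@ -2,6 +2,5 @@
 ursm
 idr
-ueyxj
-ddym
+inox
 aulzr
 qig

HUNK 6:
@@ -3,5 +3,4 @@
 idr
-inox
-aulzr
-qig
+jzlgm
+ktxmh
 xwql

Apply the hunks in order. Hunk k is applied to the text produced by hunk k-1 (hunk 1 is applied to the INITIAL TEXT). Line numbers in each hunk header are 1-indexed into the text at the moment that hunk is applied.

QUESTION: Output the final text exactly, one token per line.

Answer: jsup
ursm
idr
jzlgm
ktxmh
xwql

Derivation:
Hunk 1: at line 3 remove [jce,hqu] add [aulzr] -> 7 lines: jsup ursm faay yjc aulzr qig xwql
Hunk 2: at line 2 remove [yjc] add [xjom,dojha,ddym] -> 9 lines: jsup ursm faay xjom dojha ddym aulzr qig xwql
Hunk 3: at line 2 remove [faay,xjom,dojha] add [ytr,puxp] -> 8 lines: jsup ursm ytr puxp ddym aulzr qig xwql
Hunk 4: at line 1 remove [ytr,puxp] add [idr,ueyxj] -> 8 lines: jsup ursm idr ueyxj ddym aulzr qig xwql
Hunk 5: at line 2 remove [ueyxj,ddym] add [inox] -> 7 lines: jsup ursm idr inox aulzr qig xwql
Hunk 6: at line 3 remove [inox,aulzr,qig] add [jzlgm,ktxmh] -> 6 lines: jsup ursm idr jzlgm ktxmh xwql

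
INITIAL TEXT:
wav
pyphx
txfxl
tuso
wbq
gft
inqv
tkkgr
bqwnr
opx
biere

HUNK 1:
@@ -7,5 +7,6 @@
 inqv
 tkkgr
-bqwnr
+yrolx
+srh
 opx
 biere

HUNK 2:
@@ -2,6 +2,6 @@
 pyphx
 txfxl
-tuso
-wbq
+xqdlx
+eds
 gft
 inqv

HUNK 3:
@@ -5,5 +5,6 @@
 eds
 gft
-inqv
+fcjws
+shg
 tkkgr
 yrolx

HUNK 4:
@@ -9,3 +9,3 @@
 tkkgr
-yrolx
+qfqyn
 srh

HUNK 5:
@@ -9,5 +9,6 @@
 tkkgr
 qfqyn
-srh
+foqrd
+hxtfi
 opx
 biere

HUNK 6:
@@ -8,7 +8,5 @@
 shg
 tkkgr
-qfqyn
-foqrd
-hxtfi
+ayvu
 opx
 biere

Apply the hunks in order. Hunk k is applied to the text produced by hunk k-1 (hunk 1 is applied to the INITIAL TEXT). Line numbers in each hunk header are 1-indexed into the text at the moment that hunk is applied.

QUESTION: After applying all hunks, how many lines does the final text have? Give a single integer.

Hunk 1: at line 7 remove [bqwnr] add [yrolx,srh] -> 12 lines: wav pyphx txfxl tuso wbq gft inqv tkkgr yrolx srh opx biere
Hunk 2: at line 2 remove [tuso,wbq] add [xqdlx,eds] -> 12 lines: wav pyphx txfxl xqdlx eds gft inqv tkkgr yrolx srh opx biere
Hunk 3: at line 5 remove [inqv] add [fcjws,shg] -> 13 lines: wav pyphx txfxl xqdlx eds gft fcjws shg tkkgr yrolx srh opx biere
Hunk 4: at line 9 remove [yrolx] add [qfqyn] -> 13 lines: wav pyphx txfxl xqdlx eds gft fcjws shg tkkgr qfqyn srh opx biere
Hunk 5: at line 9 remove [srh] add [foqrd,hxtfi] -> 14 lines: wav pyphx txfxl xqdlx eds gft fcjws shg tkkgr qfqyn foqrd hxtfi opx biere
Hunk 6: at line 8 remove [qfqyn,foqrd,hxtfi] add [ayvu] -> 12 lines: wav pyphx txfxl xqdlx eds gft fcjws shg tkkgr ayvu opx biere
Final line count: 12

Answer: 12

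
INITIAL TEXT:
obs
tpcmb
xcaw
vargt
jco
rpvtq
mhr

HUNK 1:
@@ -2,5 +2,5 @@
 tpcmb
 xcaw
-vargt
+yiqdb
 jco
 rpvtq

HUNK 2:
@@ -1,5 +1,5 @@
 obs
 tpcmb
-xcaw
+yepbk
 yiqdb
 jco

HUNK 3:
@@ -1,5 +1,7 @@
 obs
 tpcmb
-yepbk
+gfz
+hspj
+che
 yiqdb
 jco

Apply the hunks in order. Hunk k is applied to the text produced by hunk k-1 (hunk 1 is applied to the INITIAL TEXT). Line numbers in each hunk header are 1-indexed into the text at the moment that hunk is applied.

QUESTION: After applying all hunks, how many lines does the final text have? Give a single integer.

Hunk 1: at line 2 remove [vargt] add [yiqdb] -> 7 lines: obs tpcmb xcaw yiqdb jco rpvtq mhr
Hunk 2: at line 1 remove [xcaw] add [yepbk] -> 7 lines: obs tpcmb yepbk yiqdb jco rpvtq mhr
Hunk 3: at line 1 remove [yepbk] add [gfz,hspj,che] -> 9 lines: obs tpcmb gfz hspj che yiqdb jco rpvtq mhr
Final line count: 9

Answer: 9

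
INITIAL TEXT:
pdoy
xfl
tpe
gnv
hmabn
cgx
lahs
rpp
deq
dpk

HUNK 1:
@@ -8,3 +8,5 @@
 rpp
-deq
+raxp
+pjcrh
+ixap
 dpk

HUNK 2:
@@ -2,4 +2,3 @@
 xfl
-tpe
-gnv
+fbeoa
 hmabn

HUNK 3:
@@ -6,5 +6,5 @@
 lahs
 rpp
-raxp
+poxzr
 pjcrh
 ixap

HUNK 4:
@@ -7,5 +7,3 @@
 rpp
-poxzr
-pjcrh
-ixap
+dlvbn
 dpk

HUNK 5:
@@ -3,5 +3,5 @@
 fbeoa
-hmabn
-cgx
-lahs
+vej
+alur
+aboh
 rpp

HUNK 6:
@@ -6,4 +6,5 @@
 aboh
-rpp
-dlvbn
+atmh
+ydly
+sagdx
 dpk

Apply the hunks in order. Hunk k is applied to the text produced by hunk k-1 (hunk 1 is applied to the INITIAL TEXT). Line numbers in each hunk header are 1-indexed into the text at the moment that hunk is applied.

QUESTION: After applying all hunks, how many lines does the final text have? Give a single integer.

Answer: 10

Derivation:
Hunk 1: at line 8 remove [deq] add [raxp,pjcrh,ixap] -> 12 lines: pdoy xfl tpe gnv hmabn cgx lahs rpp raxp pjcrh ixap dpk
Hunk 2: at line 2 remove [tpe,gnv] add [fbeoa] -> 11 lines: pdoy xfl fbeoa hmabn cgx lahs rpp raxp pjcrh ixap dpk
Hunk 3: at line 6 remove [raxp] add [poxzr] -> 11 lines: pdoy xfl fbeoa hmabn cgx lahs rpp poxzr pjcrh ixap dpk
Hunk 4: at line 7 remove [poxzr,pjcrh,ixap] add [dlvbn] -> 9 lines: pdoy xfl fbeoa hmabn cgx lahs rpp dlvbn dpk
Hunk 5: at line 3 remove [hmabn,cgx,lahs] add [vej,alur,aboh] -> 9 lines: pdoy xfl fbeoa vej alur aboh rpp dlvbn dpk
Hunk 6: at line 6 remove [rpp,dlvbn] add [atmh,ydly,sagdx] -> 10 lines: pdoy xfl fbeoa vej alur aboh atmh ydly sagdx dpk
Final line count: 10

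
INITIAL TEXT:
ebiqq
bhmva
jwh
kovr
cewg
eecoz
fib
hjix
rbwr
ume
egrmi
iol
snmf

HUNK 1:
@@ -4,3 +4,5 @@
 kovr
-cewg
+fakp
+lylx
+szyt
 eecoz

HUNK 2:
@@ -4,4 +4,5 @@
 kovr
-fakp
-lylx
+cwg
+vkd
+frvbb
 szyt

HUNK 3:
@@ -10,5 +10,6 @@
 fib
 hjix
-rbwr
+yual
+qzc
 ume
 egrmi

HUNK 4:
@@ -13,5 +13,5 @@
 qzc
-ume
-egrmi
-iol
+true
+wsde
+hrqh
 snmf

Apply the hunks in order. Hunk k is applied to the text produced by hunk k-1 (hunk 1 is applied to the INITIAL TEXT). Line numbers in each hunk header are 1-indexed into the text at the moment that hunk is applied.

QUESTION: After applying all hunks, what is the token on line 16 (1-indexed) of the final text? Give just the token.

Answer: hrqh

Derivation:
Hunk 1: at line 4 remove [cewg] add [fakp,lylx,szyt] -> 15 lines: ebiqq bhmva jwh kovr fakp lylx szyt eecoz fib hjix rbwr ume egrmi iol snmf
Hunk 2: at line 4 remove [fakp,lylx] add [cwg,vkd,frvbb] -> 16 lines: ebiqq bhmva jwh kovr cwg vkd frvbb szyt eecoz fib hjix rbwr ume egrmi iol snmf
Hunk 3: at line 10 remove [rbwr] add [yual,qzc] -> 17 lines: ebiqq bhmva jwh kovr cwg vkd frvbb szyt eecoz fib hjix yual qzc ume egrmi iol snmf
Hunk 4: at line 13 remove [ume,egrmi,iol] add [true,wsde,hrqh] -> 17 lines: ebiqq bhmva jwh kovr cwg vkd frvbb szyt eecoz fib hjix yual qzc true wsde hrqh snmf
Final line 16: hrqh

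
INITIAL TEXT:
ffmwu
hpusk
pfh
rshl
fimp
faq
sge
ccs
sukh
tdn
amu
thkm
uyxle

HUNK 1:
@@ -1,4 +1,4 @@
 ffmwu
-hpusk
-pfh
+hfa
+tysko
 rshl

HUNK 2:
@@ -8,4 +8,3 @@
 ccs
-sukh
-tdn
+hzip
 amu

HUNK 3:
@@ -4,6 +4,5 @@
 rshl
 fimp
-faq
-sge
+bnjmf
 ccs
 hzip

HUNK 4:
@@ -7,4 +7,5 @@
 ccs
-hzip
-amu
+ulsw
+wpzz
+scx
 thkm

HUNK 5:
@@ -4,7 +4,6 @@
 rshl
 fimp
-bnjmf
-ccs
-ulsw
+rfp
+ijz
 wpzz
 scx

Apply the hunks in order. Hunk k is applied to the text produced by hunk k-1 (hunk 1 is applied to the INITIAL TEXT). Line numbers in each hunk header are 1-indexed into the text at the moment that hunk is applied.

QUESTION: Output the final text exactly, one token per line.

Hunk 1: at line 1 remove [hpusk,pfh] add [hfa,tysko] -> 13 lines: ffmwu hfa tysko rshl fimp faq sge ccs sukh tdn amu thkm uyxle
Hunk 2: at line 8 remove [sukh,tdn] add [hzip] -> 12 lines: ffmwu hfa tysko rshl fimp faq sge ccs hzip amu thkm uyxle
Hunk 3: at line 4 remove [faq,sge] add [bnjmf] -> 11 lines: ffmwu hfa tysko rshl fimp bnjmf ccs hzip amu thkm uyxle
Hunk 4: at line 7 remove [hzip,amu] add [ulsw,wpzz,scx] -> 12 lines: ffmwu hfa tysko rshl fimp bnjmf ccs ulsw wpzz scx thkm uyxle
Hunk 5: at line 4 remove [bnjmf,ccs,ulsw] add [rfp,ijz] -> 11 lines: ffmwu hfa tysko rshl fimp rfp ijz wpzz scx thkm uyxle

Answer: ffmwu
hfa
tysko
rshl
fimp
rfp
ijz
wpzz
scx
thkm
uyxle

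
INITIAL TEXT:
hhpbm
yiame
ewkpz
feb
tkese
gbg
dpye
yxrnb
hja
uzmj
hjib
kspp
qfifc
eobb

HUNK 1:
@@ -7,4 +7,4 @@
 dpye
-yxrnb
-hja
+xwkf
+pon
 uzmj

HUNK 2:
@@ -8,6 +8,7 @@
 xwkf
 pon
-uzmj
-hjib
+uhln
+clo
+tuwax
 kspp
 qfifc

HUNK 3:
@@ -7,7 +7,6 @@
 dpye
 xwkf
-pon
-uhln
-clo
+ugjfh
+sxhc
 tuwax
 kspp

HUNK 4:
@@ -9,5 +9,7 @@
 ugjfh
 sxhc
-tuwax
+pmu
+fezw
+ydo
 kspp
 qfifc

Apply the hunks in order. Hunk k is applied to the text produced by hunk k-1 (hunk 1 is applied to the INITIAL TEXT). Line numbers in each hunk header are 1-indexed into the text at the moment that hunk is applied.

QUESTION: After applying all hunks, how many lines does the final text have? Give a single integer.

Answer: 16

Derivation:
Hunk 1: at line 7 remove [yxrnb,hja] add [xwkf,pon] -> 14 lines: hhpbm yiame ewkpz feb tkese gbg dpye xwkf pon uzmj hjib kspp qfifc eobb
Hunk 2: at line 8 remove [uzmj,hjib] add [uhln,clo,tuwax] -> 15 lines: hhpbm yiame ewkpz feb tkese gbg dpye xwkf pon uhln clo tuwax kspp qfifc eobb
Hunk 3: at line 7 remove [pon,uhln,clo] add [ugjfh,sxhc] -> 14 lines: hhpbm yiame ewkpz feb tkese gbg dpye xwkf ugjfh sxhc tuwax kspp qfifc eobb
Hunk 4: at line 9 remove [tuwax] add [pmu,fezw,ydo] -> 16 lines: hhpbm yiame ewkpz feb tkese gbg dpye xwkf ugjfh sxhc pmu fezw ydo kspp qfifc eobb
Final line count: 16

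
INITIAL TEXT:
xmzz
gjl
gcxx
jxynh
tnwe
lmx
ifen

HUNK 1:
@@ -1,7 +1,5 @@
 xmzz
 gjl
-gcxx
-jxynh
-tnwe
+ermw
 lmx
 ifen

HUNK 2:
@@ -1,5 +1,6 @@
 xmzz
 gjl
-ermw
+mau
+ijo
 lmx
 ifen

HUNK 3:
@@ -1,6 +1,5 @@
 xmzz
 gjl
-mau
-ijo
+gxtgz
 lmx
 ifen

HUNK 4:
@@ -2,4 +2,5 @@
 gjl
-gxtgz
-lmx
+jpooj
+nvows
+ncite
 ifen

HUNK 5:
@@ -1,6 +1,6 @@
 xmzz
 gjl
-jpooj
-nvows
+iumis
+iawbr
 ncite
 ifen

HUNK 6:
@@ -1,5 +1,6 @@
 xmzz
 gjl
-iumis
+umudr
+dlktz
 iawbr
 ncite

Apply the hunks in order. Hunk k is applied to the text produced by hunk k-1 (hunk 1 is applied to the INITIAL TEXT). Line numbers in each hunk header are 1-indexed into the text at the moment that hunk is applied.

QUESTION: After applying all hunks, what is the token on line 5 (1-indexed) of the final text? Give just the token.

Answer: iawbr

Derivation:
Hunk 1: at line 1 remove [gcxx,jxynh,tnwe] add [ermw] -> 5 lines: xmzz gjl ermw lmx ifen
Hunk 2: at line 1 remove [ermw] add [mau,ijo] -> 6 lines: xmzz gjl mau ijo lmx ifen
Hunk 3: at line 1 remove [mau,ijo] add [gxtgz] -> 5 lines: xmzz gjl gxtgz lmx ifen
Hunk 4: at line 2 remove [gxtgz,lmx] add [jpooj,nvows,ncite] -> 6 lines: xmzz gjl jpooj nvows ncite ifen
Hunk 5: at line 1 remove [jpooj,nvows] add [iumis,iawbr] -> 6 lines: xmzz gjl iumis iawbr ncite ifen
Hunk 6: at line 1 remove [iumis] add [umudr,dlktz] -> 7 lines: xmzz gjl umudr dlktz iawbr ncite ifen
Final line 5: iawbr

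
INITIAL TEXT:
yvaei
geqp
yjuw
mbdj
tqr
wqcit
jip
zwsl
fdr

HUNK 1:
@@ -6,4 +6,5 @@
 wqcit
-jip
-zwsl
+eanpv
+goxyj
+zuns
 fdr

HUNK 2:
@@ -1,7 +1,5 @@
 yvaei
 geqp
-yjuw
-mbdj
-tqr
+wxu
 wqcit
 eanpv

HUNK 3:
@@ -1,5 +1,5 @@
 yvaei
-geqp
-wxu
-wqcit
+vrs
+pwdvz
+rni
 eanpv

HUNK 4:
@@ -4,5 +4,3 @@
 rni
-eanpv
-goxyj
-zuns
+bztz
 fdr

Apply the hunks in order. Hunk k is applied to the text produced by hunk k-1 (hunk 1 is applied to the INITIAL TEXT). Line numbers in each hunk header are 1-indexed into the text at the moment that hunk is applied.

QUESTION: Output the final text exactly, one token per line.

Answer: yvaei
vrs
pwdvz
rni
bztz
fdr

Derivation:
Hunk 1: at line 6 remove [jip,zwsl] add [eanpv,goxyj,zuns] -> 10 lines: yvaei geqp yjuw mbdj tqr wqcit eanpv goxyj zuns fdr
Hunk 2: at line 1 remove [yjuw,mbdj,tqr] add [wxu] -> 8 lines: yvaei geqp wxu wqcit eanpv goxyj zuns fdr
Hunk 3: at line 1 remove [geqp,wxu,wqcit] add [vrs,pwdvz,rni] -> 8 lines: yvaei vrs pwdvz rni eanpv goxyj zuns fdr
Hunk 4: at line 4 remove [eanpv,goxyj,zuns] add [bztz] -> 6 lines: yvaei vrs pwdvz rni bztz fdr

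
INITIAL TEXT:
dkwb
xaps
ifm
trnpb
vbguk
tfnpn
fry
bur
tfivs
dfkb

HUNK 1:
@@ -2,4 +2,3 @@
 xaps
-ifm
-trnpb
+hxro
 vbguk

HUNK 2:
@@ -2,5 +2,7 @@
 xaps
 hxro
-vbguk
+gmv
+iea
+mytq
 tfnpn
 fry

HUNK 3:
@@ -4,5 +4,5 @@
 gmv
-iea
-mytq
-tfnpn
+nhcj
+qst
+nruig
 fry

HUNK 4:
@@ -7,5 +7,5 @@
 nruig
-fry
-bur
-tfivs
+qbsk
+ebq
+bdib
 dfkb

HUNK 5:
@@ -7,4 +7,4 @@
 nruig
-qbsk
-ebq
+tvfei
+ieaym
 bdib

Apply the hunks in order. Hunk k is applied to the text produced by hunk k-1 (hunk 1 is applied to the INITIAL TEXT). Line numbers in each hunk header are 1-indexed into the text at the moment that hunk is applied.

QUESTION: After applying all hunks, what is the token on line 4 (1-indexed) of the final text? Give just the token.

Hunk 1: at line 2 remove [ifm,trnpb] add [hxro] -> 9 lines: dkwb xaps hxro vbguk tfnpn fry bur tfivs dfkb
Hunk 2: at line 2 remove [vbguk] add [gmv,iea,mytq] -> 11 lines: dkwb xaps hxro gmv iea mytq tfnpn fry bur tfivs dfkb
Hunk 3: at line 4 remove [iea,mytq,tfnpn] add [nhcj,qst,nruig] -> 11 lines: dkwb xaps hxro gmv nhcj qst nruig fry bur tfivs dfkb
Hunk 4: at line 7 remove [fry,bur,tfivs] add [qbsk,ebq,bdib] -> 11 lines: dkwb xaps hxro gmv nhcj qst nruig qbsk ebq bdib dfkb
Hunk 5: at line 7 remove [qbsk,ebq] add [tvfei,ieaym] -> 11 lines: dkwb xaps hxro gmv nhcj qst nruig tvfei ieaym bdib dfkb
Final line 4: gmv

Answer: gmv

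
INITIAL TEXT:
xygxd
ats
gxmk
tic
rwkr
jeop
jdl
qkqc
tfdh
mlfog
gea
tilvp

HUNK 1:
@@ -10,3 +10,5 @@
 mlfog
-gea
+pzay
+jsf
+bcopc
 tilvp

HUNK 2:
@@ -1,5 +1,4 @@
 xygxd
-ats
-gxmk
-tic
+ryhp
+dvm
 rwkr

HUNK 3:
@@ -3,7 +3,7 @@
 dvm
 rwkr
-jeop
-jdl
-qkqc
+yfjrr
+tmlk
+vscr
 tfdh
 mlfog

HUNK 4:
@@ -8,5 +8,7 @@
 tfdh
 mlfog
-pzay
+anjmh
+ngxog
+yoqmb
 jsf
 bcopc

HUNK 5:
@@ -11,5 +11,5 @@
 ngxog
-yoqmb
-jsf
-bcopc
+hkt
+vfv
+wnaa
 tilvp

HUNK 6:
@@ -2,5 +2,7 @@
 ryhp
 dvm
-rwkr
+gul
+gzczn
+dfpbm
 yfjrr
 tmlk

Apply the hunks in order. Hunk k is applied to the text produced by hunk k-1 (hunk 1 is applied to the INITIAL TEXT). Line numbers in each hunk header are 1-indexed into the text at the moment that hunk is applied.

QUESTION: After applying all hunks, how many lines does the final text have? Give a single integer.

Hunk 1: at line 10 remove [gea] add [pzay,jsf,bcopc] -> 14 lines: xygxd ats gxmk tic rwkr jeop jdl qkqc tfdh mlfog pzay jsf bcopc tilvp
Hunk 2: at line 1 remove [ats,gxmk,tic] add [ryhp,dvm] -> 13 lines: xygxd ryhp dvm rwkr jeop jdl qkqc tfdh mlfog pzay jsf bcopc tilvp
Hunk 3: at line 3 remove [jeop,jdl,qkqc] add [yfjrr,tmlk,vscr] -> 13 lines: xygxd ryhp dvm rwkr yfjrr tmlk vscr tfdh mlfog pzay jsf bcopc tilvp
Hunk 4: at line 8 remove [pzay] add [anjmh,ngxog,yoqmb] -> 15 lines: xygxd ryhp dvm rwkr yfjrr tmlk vscr tfdh mlfog anjmh ngxog yoqmb jsf bcopc tilvp
Hunk 5: at line 11 remove [yoqmb,jsf,bcopc] add [hkt,vfv,wnaa] -> 15 lines: xygxd ryhp dvm rwkr yfjrr tmlk vscr tfdh mlfog anjmh ngxog hkt vfv wnaa tilvp
Hunk 6: at line 2 remove [rwkr] add [gul,gzczn,dfpbm] -> 17 lines: xygxd ryhp dvm gul gzczn dfpbm yfjrr tmlk vscr tfdh mlfog anjmh ngxog hkt vfv wnaa tilvp
Final line count: 17

Answer: 17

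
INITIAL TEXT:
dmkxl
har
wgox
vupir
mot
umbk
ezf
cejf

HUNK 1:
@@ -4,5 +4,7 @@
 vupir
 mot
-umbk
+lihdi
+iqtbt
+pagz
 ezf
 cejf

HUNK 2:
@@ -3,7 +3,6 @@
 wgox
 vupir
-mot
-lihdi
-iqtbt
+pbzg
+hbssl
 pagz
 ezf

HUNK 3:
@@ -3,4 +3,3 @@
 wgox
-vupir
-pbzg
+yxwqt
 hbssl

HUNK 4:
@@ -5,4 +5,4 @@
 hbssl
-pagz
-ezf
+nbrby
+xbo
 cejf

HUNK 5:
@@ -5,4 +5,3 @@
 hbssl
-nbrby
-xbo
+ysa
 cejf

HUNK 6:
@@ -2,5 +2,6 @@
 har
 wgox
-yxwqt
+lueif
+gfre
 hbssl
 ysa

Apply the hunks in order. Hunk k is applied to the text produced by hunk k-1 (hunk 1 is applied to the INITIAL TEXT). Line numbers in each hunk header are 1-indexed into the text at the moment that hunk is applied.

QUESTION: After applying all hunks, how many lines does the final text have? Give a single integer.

Answer: 8

Derivation:
Hunk 1: at line 4 remove [umbk] add [lihdi,iqtbt,pagz] -> 10 lines: dmkxl har wgox vupir mot lihdi iqtbt pagz ezf cejf
Hunk 2: at line 3 remove [mot,lihdi,iqtbt] add [pbzg,hbssl] -> 9 lines: dmkxl har wgox vupir pbzg hbssl pagz ezf cejf
Hunk 3: at line 3 remove [vupir,pbzg] add [yxwqt] -> 8 lines: dmkxl har wgox yxwqt hbssl pagz ezf cejf
Hunk 4: at line 5 remove [pagz,ezf] add [nbrby,xbo] -> 8 lines: dmkxl har wgox yxwqt hbssl nbrby xbo cejf
Hunk 5: at line 5 remove [nbrby,xbo] add [ysa] -> 7 lines: dmkxl har wgox yxwqt hbssl ysa cejf
Hunk 6: at line 2 remove [yxwqt] add [lueif,gfre] -> 8 lines: dmkxl har wgox lueif gfre hbssl ysa cejf
Final line count: 8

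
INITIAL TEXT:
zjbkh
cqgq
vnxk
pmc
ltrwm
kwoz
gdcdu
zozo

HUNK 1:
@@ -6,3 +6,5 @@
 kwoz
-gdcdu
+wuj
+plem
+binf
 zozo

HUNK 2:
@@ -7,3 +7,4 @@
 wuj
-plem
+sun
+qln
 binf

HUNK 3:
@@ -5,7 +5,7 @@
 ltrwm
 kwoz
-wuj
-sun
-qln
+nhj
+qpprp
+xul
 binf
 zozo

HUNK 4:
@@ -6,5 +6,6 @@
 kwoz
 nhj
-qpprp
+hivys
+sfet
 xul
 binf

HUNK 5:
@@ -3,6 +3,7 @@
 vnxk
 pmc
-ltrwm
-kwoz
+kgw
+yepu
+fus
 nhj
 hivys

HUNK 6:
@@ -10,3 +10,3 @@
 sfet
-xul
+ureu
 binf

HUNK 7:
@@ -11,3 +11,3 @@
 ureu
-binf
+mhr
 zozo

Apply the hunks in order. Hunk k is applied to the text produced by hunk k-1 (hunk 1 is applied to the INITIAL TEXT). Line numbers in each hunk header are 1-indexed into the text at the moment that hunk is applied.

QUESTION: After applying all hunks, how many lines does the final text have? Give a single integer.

Hunk 1: at line 6 remove [gdcdu] add [wuj,plem,binf] -> 10 lines: zjbkh cqgq vnxk pmc ltrwm kwoz wuj plem binf zozo
Hunk 2: at line 7 remove [plem] add [sun,qln] -> 11 lines: zjbkh cqgq vnxk pmc ltrwm kwoz wuj sun qln binf zozo
Hunk 3: at line 5 remove [wuj,sun,qln] add [nhj,qpprp,xul] -> 11 lines: zjbkh cqgq vnxk pmc ltrwm kwoz nhj qpprp xul binf zozo
Hunk 4: at line 6 remove [qpprp] add [hivys,sfet] -> 12 lines: zjbkh cqgq vnxk pmc ltrwm kwoz nhj hivys sfet xul binf zozo
Hunk 5: at line 3 remove [ltrwm,kwoz] add [kgw,yepu,fus] -> 13 lines: zjbkh cqgq vnxk pmc kgw yepu fus nhj hivys sfet xul binf zozo
Hunk 6: at line 10 remove [xul] add [ureu] -> 13 lines: zjbkh cqgq vnxk pmc kgw yepu fus nhj hivys sfet ureu binf zozo
Hunk 7: at line 11 remove [binf] add [mhr] -> 13 lines: zjbkh cqgq vnxk pmc kgw yepu fus nhj hivys sfet ureu mhr zozo
Final line count: 13

Answer: 13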